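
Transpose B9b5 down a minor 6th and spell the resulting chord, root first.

B down a minor 6th → D#. New chord: D# dominant ninth flat five.
Root: D#
Major 3rd (3rd): F##
Diminished 5th (5th): A
Minor 7th (7th): C#
Major 9th (9th): E#

D# F## A C# E#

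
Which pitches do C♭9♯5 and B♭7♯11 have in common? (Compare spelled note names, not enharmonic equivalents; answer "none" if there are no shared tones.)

none

C♭9♯5: Cb Eb G Bbb Db
B♭7♯11: Bb D F Ab E
Common to both → none.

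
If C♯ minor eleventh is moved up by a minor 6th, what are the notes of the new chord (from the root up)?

A, C, E, G, B, D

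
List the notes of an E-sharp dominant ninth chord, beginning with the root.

E-sharp – G-double-sharp – B-sharp – D-sharp – F-double-sharp

E-sharp dominant ninth: dominant ninth on E-sharp.
Root: E-sharp
Major 3rd (3rd): G-double-sharp
Perfect 5th (5th): B-sharp
Minor 7th (7th): D-sharp
Major 9th (9th): F-double-sharp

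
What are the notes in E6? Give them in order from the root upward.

E  G♯  B  C♯

E6: major sixth on E.
root → E
3rd (major 3rd) → G♯
5th (perfect 5th) → B
6th (major 6th) → C♯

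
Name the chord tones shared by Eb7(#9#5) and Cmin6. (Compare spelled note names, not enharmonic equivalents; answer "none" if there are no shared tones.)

Eb7(#9#5): Eb G B Db F#
Cmin6: C Eb G A
Common to both → Eb, G.

Eb, G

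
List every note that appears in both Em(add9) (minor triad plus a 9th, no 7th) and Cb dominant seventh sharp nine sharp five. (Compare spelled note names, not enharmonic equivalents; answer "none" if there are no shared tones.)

Em(add9) = E, G, B, F#.
Cb dominant seventh sharp nine sharp five = Cb, Eb, G, Bbb, D.
Shared: G.

G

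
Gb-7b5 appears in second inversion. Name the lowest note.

Gb-7b5 = Gb–Bbb–Dbb–Fb. Second inversion → fifth in the bass = Dbb.

Dbb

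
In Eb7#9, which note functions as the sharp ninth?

Eb7#9 is built on Eb; its 9th is an augmented 9th above the root.
A second above E uses the letter F, and the augmented 9th above Eb is F#.

F#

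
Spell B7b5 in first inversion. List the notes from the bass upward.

In root position, B7b5 is B–D♯–F–A.
First inversion puts the third (D♯) in the bass.

D♯ – F – A – B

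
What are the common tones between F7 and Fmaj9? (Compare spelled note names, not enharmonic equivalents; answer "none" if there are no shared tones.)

F  A  C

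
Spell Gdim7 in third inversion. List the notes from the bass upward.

In root position, Gdim7 is G–Bb–Db–Fb.
Third inversion puts the seventh (Fb) in the bass.

Fb, G, Bb, Db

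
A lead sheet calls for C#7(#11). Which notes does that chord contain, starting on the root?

C#  E#  G#  B  F##

C#7(#11): dominant seventh sharp eleven on C#.
- root: C#
- major 3rd: E#
- perfect 5th: G#
- minor 7th: B
- augmented 11th: F##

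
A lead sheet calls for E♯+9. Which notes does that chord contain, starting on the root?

E#, G##, B##, D#, F##

Root E#, quality dominant ninth sharp five:
root → E#
3rd (major 3rd) → G##
5th (augmented 5th) → B##
7th (minor 7th) → D#
9th (major 9th) → F##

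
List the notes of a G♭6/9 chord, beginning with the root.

G♭, B♭, D♭, E♭, A♭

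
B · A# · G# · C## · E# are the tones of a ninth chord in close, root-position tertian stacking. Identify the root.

A#

Stacking in thirds gives A# – C## – E# – G# – B, so A# is the root — A# dominant seventh flat nine.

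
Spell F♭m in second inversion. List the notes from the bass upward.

In root position, F♭m is Fb–Abb–Cb.
Second inversion puts the fifth (Cb) in the bass.

Cb, Fb, Abb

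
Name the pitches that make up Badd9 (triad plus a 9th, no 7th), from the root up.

B, D#, F#, C#

Root B, quality added-ninth:
Root: B
Major 3rd (3rd): D#
Perfect 5th (5th): F#
Major 9th (9th): C#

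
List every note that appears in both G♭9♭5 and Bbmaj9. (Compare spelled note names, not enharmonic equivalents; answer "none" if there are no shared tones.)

B♭

G♭9♭5: G♭ B♭ D𝄫 F♭ A♭
Bbmaj9: B♭ D F A C
Common to both → B♭.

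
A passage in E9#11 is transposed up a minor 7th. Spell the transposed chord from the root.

E up a minor 7th → D. New chord: D dominant ninth sharp eleven.
root → D
3rd (major 3rd) → F#
5th (perfect 5th) → A
7th (minor 7th) → C
9th (major 9th) → E
11th (augmented 11th) → G#

D  F#  A  C  E  G#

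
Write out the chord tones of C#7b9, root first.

C#, E#, G#, B, D

C#7b9: dominant seventh flat nine on C#.
- root: C#
- major 3rd: E#
- perfect 5th: G#
- minor 7th: B
- minor 9th: D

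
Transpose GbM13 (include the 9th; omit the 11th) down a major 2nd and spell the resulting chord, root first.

Fb Ab Cb Eb Gb Db

A major 2nd down from Gb is Fb, so the new chord is Fb major thirteenth.
root → Fb
3rd (major 3rd) → Ab
5th (perfect 5th) → Cb
7th (major 7th) → Eb
9th (major 9th) → Gb
13th (major 13th) → Db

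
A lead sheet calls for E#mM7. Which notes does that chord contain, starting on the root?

E#, G#, B#, D##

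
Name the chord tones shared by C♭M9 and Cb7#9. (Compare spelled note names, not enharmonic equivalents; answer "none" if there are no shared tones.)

C♭, E♭, G♭

C♭M9 = C♭, E♭, G♭, B♭, D♭.
Cb7#9 = C♭, E♭, G♭, B𝄫, D.
Shared: C♭, E♭, G♭.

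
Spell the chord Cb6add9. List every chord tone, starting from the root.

C♭, E♭, G♭, A♭, D♭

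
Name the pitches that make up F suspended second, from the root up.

F G C

F suspended second is a suspended second built on F.
Root: F
Major 2nd (2nd): G
Perfect 5th (5th): C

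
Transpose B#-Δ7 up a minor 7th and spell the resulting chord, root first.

A#  C#  E#  G##

Transposed root: B# → A# (minor 7th up). So we spell A# minor-major seventh:
Root: A#
Minor 3rd (3rd): C#
Perfect 5th (5th): E#
Major 7th (7th): G##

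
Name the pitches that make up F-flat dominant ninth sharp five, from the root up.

F-flat, A-flat, C, E-double-flat, G-flat

Root F-flat, quality dominant ninth sharp five:
root → F-flat
3rd (major 3rd) → A-flat
5th (augmented 5th) → C
7th (minor 7th) → E-double-flat
9th (major 9th) → G-flat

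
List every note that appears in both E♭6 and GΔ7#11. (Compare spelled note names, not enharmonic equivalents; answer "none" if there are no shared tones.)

G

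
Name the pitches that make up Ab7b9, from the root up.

Ab  C  Eb  Gb  Bbb

Ab7b9 is a dominant seventh flat nine built on Ab.
Root: Ab
Major 3rd (3rd): C
Perfect 5th (5th): Eb
Minor 7th (7th): Gb
Minor 9th (9th): Bbb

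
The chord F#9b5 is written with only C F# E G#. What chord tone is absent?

A#

F#9b5 = F#, A#, C, E, G#. The voicing lacks the 3rd (major 3rd), A#.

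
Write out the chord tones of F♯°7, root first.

F♯°7 is a diminished seventh built on F#.
Root: F#
Minor 3rd (3rd): A
Diminished 5th (5th): C
Diminished 7th (7th): Eb

F# A C Eb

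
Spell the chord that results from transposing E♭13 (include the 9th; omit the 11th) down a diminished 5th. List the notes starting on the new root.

A, C#, E, G, B, F#

Transposed root: Eb → A (diminished 5th down). So we spell A dominant thirteenth:
A — root
C# — major 3rd
E — perfect 5th
G — minor 7th
B — major 9th
F# — major 13th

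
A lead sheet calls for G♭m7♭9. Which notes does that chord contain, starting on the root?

G♭m7♭9: minor seventh flat nine on Gb.
Gb — root
Bbb — minor 3rd
Db — perfect 5th
Fb — minor 7th
Abb — minor 9th

Gb  Bbb  Db  Fb  Abb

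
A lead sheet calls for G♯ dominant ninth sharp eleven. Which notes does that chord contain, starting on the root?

G# B# D# F# A# C##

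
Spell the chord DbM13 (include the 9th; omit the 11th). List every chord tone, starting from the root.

D♭ – F – A♭ – C – E♭ – B♭

DbM13: major thirteenth on D♭.
- root: D♭
- major 3rd: F
- perfect 5th: A♭
- major 7th: C
- major 9th: E♭
- major 13th: B♭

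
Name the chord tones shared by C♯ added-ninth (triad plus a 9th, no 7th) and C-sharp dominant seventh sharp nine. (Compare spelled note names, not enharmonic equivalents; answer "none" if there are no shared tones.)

C#, E#, G#

C♯ added-ninth = C#, E#, G#, D#.
C-sharp dominant seventh sharp nine = C#, E#, G#, B, D##.
Shared: C#, E#, G#.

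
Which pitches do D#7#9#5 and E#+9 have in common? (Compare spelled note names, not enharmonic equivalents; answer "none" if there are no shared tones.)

D#7#9#5: D# F## A## C# E##
E#+9: E# G## B## D# F##
Common to both → D#, F##.

D#  F##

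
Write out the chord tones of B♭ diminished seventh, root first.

B♭ D♭ F♭ A𝄫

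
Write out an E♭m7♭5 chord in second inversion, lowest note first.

E♭m7♭5 = E♭–G♭–B𝄫–D♭; second inversion → fifth (B𝄫) lowest.

B𝄫, D♭, E♭, G♭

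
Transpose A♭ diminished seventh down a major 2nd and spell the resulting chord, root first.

Transposed root: A♭ → G♭ (major 2nd down). So we spell G♭ diminished seventh:
root → G♭
3rd (minor 3rd) → B𝄫
5th (diminished 5th) → D𝄫
7th (diminished 7th) → F𝄫

G♭, B𝄫, D𝄫, F𝄫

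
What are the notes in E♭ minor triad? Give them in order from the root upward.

E♭ minor triad: minor triad on Eb.
- root: Eb
- minor 3rd: Gb
- perfect 5th: Bb

Eb, Gb, Bb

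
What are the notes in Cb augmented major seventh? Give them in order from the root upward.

Cb augmented major seventh: augmented major seventh on C-flat.
C-flat — root
E-flat — major 3rd
G — augmented 5th
B-flat — major 7th

C-flat  E-flat  G  B-flat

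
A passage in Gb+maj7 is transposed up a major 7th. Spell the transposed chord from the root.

Transposed root: Gb → F (major 7th up). So we spell F augmented major seventh:
F — root
A — major 3rd
C# — augmented 5th
E — major 7th

F, A, C#, E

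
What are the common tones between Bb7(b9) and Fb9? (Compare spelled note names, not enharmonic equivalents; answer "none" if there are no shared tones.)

A♭, C♭

Bb7(b9): B♭ D F A♭ C♭
Fb9: F♭ A♭ C♭ E𝄫 G♭
Common to both → A♭, C♭.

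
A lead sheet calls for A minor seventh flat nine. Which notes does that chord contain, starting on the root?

A, C, E, G, B-flat

A minor seventh flat nine: minor seventh flat nine on A.
- root: A
- minor 3rd: C
- perfect 5th: E
- minor 7th: G
- minor 9th: B-flat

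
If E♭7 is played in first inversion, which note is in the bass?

E♭7 in root position is E♭–G–B♭–D♭.
First inversion places the third in the bass, which is G.

G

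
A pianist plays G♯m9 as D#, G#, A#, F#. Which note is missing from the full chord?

B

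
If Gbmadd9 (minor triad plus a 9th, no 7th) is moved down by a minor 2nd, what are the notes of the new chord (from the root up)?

A minor 2nd down from Gb is F, so the new chord is F minor added-ninth.
- root: F
- minor 3rd: Ab
- perfect 5th: C
- major 9th: G

F – Ab – C – G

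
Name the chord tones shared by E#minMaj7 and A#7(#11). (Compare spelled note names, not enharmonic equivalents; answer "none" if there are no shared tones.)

E#minMaj7 = E♯, G♯, B♯, D𝄪.
A#7(#11) = A♯, C𝄪, E♯, G♯, D𝄪.
Shared: E♯, G♯, D𝄪.

E♯, G♯, D𝄪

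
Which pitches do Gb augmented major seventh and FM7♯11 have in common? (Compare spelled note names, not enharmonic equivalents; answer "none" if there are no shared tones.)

Gb augmented major seventh = Gb, Bb, D, F.
FM7♯11 = F, A, C, E, B.
Shared: F.

F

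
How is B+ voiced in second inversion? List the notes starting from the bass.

F## – B – D#

B+ = B–D#–F##; second inversion → fifth (F##) lowest.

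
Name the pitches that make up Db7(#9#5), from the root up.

Db  F  A  Cb  E

Root Db, quality dominant seventh sharp nine sharp five:
Db — root
F — major 3rd
A — augmented 5th
Cb — minor 7th
E — augmented 9th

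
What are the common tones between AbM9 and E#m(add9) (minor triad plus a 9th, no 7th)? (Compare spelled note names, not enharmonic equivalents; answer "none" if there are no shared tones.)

AbM9 = Ab, C, Eb, G, Bb.
E#m(add9) = E#, G#, B#, F##.
Shared: none.

none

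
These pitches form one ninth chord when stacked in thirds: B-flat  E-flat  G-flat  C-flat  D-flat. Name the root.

C-flat

Arranged so that each adjacent pair is a third by letter name: C-flat – E-flat – G-flat – B-flat – D-flat.
The bottom of that stack, C-flat, is the root (this is C-flat major ninth).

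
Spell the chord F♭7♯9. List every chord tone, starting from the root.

F♭7♯9: dominant seventh sharp nine on Fb.
Fb — root
Ab — major 3rd
Cb — perfect 5th
Ebb — minor 7th
G — augmented 9th

Fb Ab Cb Ebb G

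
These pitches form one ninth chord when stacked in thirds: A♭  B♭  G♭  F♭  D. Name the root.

G♭

Stacking in thirds gives G♭ – B♭ – D – F♭ – A♭, so G♭ is the root — G♭ dominant ninth sharp five.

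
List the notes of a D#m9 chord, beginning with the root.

D#, F#, A#, C#, E#

D#m9 is a minor ninth built on D#.
Root: D#
Minor 3rd (3rd): F#
Perfect 5th (5th): A#
Minor 7th (7th): C#
Major 9th (9th): E#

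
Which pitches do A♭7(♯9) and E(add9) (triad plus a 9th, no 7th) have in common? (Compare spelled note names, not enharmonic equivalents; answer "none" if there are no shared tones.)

A♭7(♯9) = Ab, C, Eb, Gb, B.
E(add9) = E, G#, B, F#.
Shared: B.

B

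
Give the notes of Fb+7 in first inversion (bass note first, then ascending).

Ab, C, Ebb, Fb

Fb+7 = Fb–Ab–C–Ebb; first inversion → third (Ab) lowest.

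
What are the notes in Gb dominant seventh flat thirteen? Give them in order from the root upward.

G-flat – B-flat – D-flat – F-flat – E-double-flat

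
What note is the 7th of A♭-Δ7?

G

A♭-Δ7 is built on A♭; its 7th is a major 7th above the root.
A seventh above A uses the letter G, and the major 7th above A♭ is G.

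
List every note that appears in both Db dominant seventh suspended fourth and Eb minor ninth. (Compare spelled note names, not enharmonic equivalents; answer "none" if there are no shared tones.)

D-flat G-flat

Db dominant seventh suspended fourth: D-flat G-flat A-flat C-flat
Eb minor ninth: E-flat G-flat B-flat D-flat F
Common to both → D-flat, G-flat.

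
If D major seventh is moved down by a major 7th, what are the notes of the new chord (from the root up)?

E♭, G, B♭, D

Transposed root: D → E♭ (major 7th down). So we spell E♭ major seventh:
E♭ — root
G — major 3rd
B♭ — perfect 5th
D — major 7th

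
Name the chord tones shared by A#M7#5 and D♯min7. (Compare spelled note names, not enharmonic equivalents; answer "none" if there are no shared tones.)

A#M7#5 = A#, C##, E##, G##.
D♯min7 = D#, F#, A#, C#.
Shared: A#.

A#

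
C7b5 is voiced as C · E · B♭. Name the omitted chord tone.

G♭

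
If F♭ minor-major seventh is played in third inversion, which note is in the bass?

F♭ minor-major seventh in root position is F-flat–A-double-flat–C-flat–E-flat.
Third inversion places the seventh in the bass, which is E-flat.

E-flat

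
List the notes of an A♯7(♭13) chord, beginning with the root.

A♯7(♭13): dominant seventh flat thirteen on A#.
root → A#
3rd (major 3rd) → C##
5th (perfect 5th) → E#
7th (minor 7th) → G#
13th (minor 13th) → F#

A#, C##, E#, G#, F#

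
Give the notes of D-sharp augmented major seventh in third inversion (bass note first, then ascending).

C## – D# – F## – A##

In root position, D-sharp augmented major seventh is D#–F##–A##–C##.
Third inversion puts the seventh (C##) in the bass.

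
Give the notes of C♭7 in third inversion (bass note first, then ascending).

C♭7 = C♭–E♭–G♭–B𝄫; third inversion → seventh (B𝄫) lowest.

B𝄫, C♭, E♭, G♭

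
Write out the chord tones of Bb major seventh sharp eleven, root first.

Bb major seventh sharp eleven: major seventh sharp eleven on B-flat.
B-flat — root
D — major 3rd
F — perfect 5th
A — major 7th
E — augmented 11th

B-flat, D, F, A, E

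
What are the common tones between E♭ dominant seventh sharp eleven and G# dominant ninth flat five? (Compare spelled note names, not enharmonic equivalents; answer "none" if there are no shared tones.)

none

E♭ dominant seventh sharp eleven: E-flat G B-flat D-flat A
G# dominant ninth flat five: G-sharp B-sharp D F-sharp A-sharp
Common to both → none.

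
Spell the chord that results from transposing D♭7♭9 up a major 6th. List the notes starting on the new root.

Bb, D, F, Ab, Cb

A major 6th up from Db is Bb, so the new chord is Bb dominant seventh flat nine.
- root: Bb
- major 3rd: D
- perfect 5th: F
- minor 7th: Ab
- minor 9th: Cb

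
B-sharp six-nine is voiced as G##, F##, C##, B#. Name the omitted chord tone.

D##

B-sharp six-nine = B#, D##, F##, G##, C##. The voicing lacks the 3rd (major 3rd), D##.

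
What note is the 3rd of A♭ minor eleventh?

A♭ minor eleventh is built on A-flat; its 3rd is a minor 3rd above the root.
A third above A uses the letter C, and the minor 3rd above A-flat is C-flat.

C-flat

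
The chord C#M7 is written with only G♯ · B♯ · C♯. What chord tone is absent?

C#M7 = C♯, E♯, G♯, B♯. The voicing lacks the 3rd (major 3rd), E♯.

E♯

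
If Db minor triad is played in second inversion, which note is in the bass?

A-flat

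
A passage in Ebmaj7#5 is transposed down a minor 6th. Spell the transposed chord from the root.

G  B  D#  F#

Eb down a minor 6th → G. New chord: G augmented major seventh.
root → G
3rd (major 3rd) → B
5th (augmented 5th) → D#
7th (major 7th) → F#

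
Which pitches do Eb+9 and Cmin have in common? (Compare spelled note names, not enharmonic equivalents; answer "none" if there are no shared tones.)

Eb+9 = E♭, G, B, D♭, F.
Cmin = C, E♭, G.
Shared: E♭, G.

E♭, G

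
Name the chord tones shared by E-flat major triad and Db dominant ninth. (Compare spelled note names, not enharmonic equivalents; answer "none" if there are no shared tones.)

Eb

E-flat major triad = Eb, G, Bb.
Db dominant ninth = Db, F, Ab, Cb, Eb.
Shared: Eb.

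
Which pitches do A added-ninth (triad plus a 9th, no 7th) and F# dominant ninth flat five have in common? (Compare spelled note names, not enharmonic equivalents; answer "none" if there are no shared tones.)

A added-ninth = A, C-sharp, E, B.
F# dominant ninth flat five = F-sharp, A-sharp, C, E, G-sharp.
Shared: E.

E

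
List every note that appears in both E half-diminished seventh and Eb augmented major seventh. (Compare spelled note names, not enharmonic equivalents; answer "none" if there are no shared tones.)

E half-diminished seventh = E, G, B-flat, D.
Eb augmented major seventh = E-flat, G, B, D.
Shared: G, D.

G, D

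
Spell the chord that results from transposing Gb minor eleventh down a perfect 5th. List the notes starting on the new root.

Transposed root: G♭ → C♭ (perfect 5th down). So we spell C♭ minor eleventh:
C♭ — root
E𝄫 — minor 3rd
G♭ — perfect 5th
B𝄫 — minor 7th
D♭ — major 9th
F♭ — perfect 11th

C♭, E𝄫, G♭, B𝄫, D♭, F♭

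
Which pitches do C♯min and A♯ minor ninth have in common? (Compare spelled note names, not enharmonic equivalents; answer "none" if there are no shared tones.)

C#  G#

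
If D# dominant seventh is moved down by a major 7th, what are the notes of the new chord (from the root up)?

D# down a major 7th → E. New chord: E dominant seventh.
root → E
3rd (major 3rd) → G#
5th (perfect 5th) → B
7th (minor 7th) → D

E, G#, B, D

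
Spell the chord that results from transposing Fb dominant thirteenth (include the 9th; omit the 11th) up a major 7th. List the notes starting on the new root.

Fb up a major 7th → Eb. New chord: Eb dominant thirteenth.
root → Eb
3rd (major 3rd) → G
5th (perfect 5th) → Bb
7th (minor 7th) → Db
9th (major 9th) → F
13th (major 13th) → C

Eb, G, Bb, Db, F, C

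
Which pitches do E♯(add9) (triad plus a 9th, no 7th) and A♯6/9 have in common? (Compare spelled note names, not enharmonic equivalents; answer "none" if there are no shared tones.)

E♯, B♯, F𝄪

E♯(add9): E♯ G𝄪 B♯ F𝄪
A♯6/9: A♯ C𝄪 E♯ F𝄪 B♯
Common to both → E♯, B♯, F𝄪.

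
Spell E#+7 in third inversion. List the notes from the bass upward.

D#  E#  G##  B##

In root position, E#+7 is E#–G##–B##–D#.
Third inversion puts the seventh (D#) in the bass.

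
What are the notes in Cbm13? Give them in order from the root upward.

Cb, Ebb, Gb, Bbb, Db, Fb, Ab

Cbm13 is a minor thirteenth built on Cb.
Cb — root
Ebb — minor 3rd
Gb — perfect 5th
Bbb — minor 7th
Db — major 9th
Fb — perfect 11th
Ab — major 13th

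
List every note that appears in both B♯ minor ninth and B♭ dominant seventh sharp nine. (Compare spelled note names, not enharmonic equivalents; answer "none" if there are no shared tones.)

none

B♯ minor ninth: B-sharp D-sharp F-double-sharp A-sharp C-double-sharp
B♭ dominant seventh sharp nine: B-flat D F A-flat C-sharp
Common to both → none.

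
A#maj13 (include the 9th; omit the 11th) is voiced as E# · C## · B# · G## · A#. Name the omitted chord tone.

F##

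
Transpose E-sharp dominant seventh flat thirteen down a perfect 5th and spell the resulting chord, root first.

A#, C##, E#, G#, F#

E# down a perfect 5th → A#. New chord: A# dominant seventh flat thirteen.
A# — root
C## — major 3rd
E# — perfect 5th
G# — minor 7th
F# — minor 13th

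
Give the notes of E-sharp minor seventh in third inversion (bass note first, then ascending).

D-sharp  E-sharp  G-sharp  B-sharp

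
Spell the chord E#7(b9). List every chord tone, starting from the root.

Root E#, quality dominant seventh flat nine:
root → E#
3rd (major 3rd) → G##
5th (perfect 5th) → B#
7th (minor 7th) → D#
9th (minor 9th) → F#

E#  G##  B#  D#  F#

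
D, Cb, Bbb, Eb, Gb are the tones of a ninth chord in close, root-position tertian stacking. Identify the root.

Cb

Stacking in thirds gives Cb – Eb – Gb – Bbb – D, so Cb is the root — Cb dominant seventh sharp nine.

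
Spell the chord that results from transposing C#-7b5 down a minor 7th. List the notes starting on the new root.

C# down a minor 7th → D#. New chord: D# half-diminished seventh.
D# — root
F# — minor 3rd
A — diminished 5th
C# — minor 7th

D#, F#, A, C#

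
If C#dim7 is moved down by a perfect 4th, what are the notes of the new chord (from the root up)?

G# B D F

C# down a perfect 4th → G#. New chord: G# diminished seventh.
Root: G#
Minor 3rd (3rd): B
Diminished 5th (5th): D
Diminished 7th (7th): F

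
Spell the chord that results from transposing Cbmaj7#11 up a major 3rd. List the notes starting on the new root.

Eb G Bb D A

Cb up a major 3rd → Eb. New chord: Eb major seventh sharp eleven.
root → Eb
3rd (major 3rd) → G
5th (perfect 5th) → Bb
7th (major 7th) → D
11th (augmented 11th) → A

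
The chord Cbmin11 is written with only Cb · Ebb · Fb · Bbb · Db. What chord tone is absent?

Gb

The full Cbmin11 chord is Cb, Ebb, Gb, Bbb, Db, Fb.
Comparing with the voicing, the perfect 5th (5th) — Gb — is absent.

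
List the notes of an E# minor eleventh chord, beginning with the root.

E-sharp  G-sharp  B-sharp  D-sharp  F-double-sharp  A-sharp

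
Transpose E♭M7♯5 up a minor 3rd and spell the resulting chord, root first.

G♭, B♭, D, F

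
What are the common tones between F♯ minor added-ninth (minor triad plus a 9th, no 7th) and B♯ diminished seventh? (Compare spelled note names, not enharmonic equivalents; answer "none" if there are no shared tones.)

F♯ – A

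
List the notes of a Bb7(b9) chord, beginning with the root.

Bb7(b9): dominant seventh flat nine on Bb.
Bb — root
D — major 3rd
F — perfect 5th
Ab — minor 7th
Cb — minor 9th

Bb, D, F, Ab, Cb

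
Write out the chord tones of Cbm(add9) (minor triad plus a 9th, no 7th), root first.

Cb, Ebb, Gb, Db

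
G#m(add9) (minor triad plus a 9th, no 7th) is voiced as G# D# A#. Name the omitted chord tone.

B

G#m(add9) = G#, B, D#, A#. The voicing lacks the 3rd (minor 3rd), B.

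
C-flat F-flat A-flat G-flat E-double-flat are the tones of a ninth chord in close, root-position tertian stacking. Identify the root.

F-flat

Stacking in thirds gives F-flat – A-flat – C-flat – E-double-flat – G-flat, so F-flat is the root — F-flat dominant ninth.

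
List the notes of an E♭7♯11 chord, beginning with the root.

Eb – G – Bb – Db – A

E♭7♯11 is a dominant seventh sharp eleven built on Eb.
Root: Eb
Major 3rd (3rd): G
Perfect 5th (5th): Bb
Minor 7th (7th): Db
Augmented 11th (11th): A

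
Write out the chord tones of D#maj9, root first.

D#maj9 is a major ninth built on D♯.
D♯ — root
F𝄪 — major 3rd
A♯ — perfect 5th
C𝄪 — major 7th
E♯ — major 9th

D♯ F𝄪 A♯ C𝄪 E♯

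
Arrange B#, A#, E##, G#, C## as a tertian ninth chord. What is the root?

A#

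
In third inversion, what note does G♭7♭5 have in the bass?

F♭

G♭7♭5 in root position is G♭–B♭–D𝄫–F♭.
Third inversion places the seventh in the bass, which is F♭.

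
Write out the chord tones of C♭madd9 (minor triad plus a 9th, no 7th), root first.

Cb – Ebb – Gb – Db

C♭madd9: minor added-ninth on Cb.
root → Cb
3rd (minor 3rd) → Ebb
5th (perfect 5th) → Gb
9th (major 9th) → Db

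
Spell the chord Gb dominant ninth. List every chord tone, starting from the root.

G-flat, B-flat, D-flat, F-flat, A-flat

Gb dominant ninth is a dominant ninth built on G-flat.
G-flat — root
B-flat — major 3rd
D-flat — perfect 5th
F-flat — minor 7th
A-flat — major 9th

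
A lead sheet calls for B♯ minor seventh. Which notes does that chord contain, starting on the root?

B-sharp, D-sharp, F-double-sharp, A-sharp

B♯ minor seventh: minor seventh on B-sharp.
root → B-sharp
3rd (minor 3rd) → D-sharp
5th (perfect 5th) → F-double-sharp
7th (minor 7th) → A-sharp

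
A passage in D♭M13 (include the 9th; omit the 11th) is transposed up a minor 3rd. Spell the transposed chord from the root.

Fb Ab Cb Eb Gb Db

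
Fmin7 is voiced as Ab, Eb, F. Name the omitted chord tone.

Fmin7 = F, Ab, C, Eb. The voicing lacks the 5th (perfect 5th), C.

C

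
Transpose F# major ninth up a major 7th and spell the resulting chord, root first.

E-sharp G-double-sharp B-sharp D-double-sharp F-double-sharp

A major 7th up from F-sharp is E-sharp, so the new chord is E-sharp major ninth.
root → E-sharp
3rd (major 3rd) → G-double-sharp
5th (perfect 5th) → B-sharp
7th (major 7th) → D-double-sharp
9th (major 9th) → F-double-sharp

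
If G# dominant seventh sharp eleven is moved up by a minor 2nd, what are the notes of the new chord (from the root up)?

G# up a minor 2nd → A. New chord: A dominant seventh sharp eleven.
A — root
C# — major 3rd
E — perfect 5th
G — minor 7th
D# — augmented 11th

A  C#  E  G  D#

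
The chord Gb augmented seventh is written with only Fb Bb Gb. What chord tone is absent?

D

Gb augmented seventh = Gb, Bb, D, Fb. The voicing lacks the 5th (augmented 5th), D.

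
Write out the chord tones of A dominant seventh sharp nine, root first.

A, C#, E, G, B#

Root A, quality dominant seventh sharp nine:
root → A
3rd (major 3rd) → C#
5th (perfect 5th) → E
7th (minor 7th) → G
9th (augmented 9th) → B#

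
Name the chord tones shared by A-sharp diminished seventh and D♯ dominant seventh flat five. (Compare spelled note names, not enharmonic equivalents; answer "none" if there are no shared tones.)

A-sharp diminished seventh: A-sharp C-sharp E G
D♯ dominant seventh flat five: D-sharp F-double-sharp A C-sharp
Common to both → C-sharp.

C-sharp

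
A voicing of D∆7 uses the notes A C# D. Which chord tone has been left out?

F#

D∆7 = D, F#, A, C#. The voicing lacks the 3rd (major 3rd), F#.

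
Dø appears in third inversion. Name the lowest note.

Dø = D–F–A♭–C. Third inversion → seventh in the bass = C.

C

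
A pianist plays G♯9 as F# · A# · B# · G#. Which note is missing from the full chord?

D#

The full G♯9 chord is G#, B#, D#, F#, A#.
Comparing with the voicing, the perfect 5th (5th) — D# — is absent.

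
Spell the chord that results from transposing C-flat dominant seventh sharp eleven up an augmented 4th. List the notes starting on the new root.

C♭ up an augmented 4th → F. New chord: F dominant seventh sharp eleven.
Root: F
Major 3rd (3rd): A
Perfect 5th (5th): C
Minor 7th (7th): E♭
Augmented 11th (11th): B

F – A – C – E♭ – B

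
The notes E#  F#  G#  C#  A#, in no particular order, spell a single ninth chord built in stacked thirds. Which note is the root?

F#

Arranged so that each adjacent pair is a third by letter name: F# – A# – C# – E# – G#.
The bottom of that stack, F#, is the root (this is F# major ninth).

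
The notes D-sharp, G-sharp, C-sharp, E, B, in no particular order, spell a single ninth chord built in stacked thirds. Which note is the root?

Stacking in thirds gives C-sharp – E – G-sharp – B – D-sharp, so C-sharp is the root — C-sharp minor ninth.

C-sharp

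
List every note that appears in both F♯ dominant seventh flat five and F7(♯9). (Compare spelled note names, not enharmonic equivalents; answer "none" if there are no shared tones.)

F♯ dominant seventh flat five: F# A# C E
F7(♯9): F A C Eb G#
Common to both → C.

C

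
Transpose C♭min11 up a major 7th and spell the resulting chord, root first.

Bb, Db, F, Ab, C, Eb

Transposed root: Cb → Bb (major 7th up). So we spell Bb minor eleventh:
Root: Bb
Minor 3rd (3rd): Db
Perfect 5th (5th): F
Minor 7th (7th): Ab
Major 9th (9th): C
Perfect 11th (11th): Eb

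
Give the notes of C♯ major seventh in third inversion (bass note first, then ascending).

B# C# E# G#

In root position, C♯ major seventh is C#–E#–G#–B#.
Third inversion puts the seventh (B#) in the bass.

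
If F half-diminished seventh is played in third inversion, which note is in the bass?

E-flat

F half-diminished seventh = F–A-flat–C-flat–E-flat. Third inversion → seventh in the bass = E-flat.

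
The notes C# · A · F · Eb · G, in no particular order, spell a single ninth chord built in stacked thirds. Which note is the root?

Arranged so that each adjacent pair is a third by letter name: F – A – C# – Eb – G.
The bottom of that stack, F, is the root (this is F dominant ninth sharp five).

F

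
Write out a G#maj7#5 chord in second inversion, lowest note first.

In root position, G#maj7#5 is G♯–B♯–D𝄪–F𝄪.
Second inversion puts the fifth (D𝄪) in the bass.

D𝄪 – F𝄪 – G♯ – B♯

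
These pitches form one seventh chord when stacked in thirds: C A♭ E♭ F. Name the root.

F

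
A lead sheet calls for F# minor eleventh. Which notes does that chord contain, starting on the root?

F#, A, C#, E, G#, B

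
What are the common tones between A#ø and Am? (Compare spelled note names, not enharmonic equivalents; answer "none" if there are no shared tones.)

A#ø: A♯ C♯ E G♯
Am: A C E
Common to both → E.

E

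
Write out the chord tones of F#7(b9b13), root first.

F# A# C# E G D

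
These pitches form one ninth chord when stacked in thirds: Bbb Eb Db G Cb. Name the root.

Arranged so that each adjacent pair is a third by letter name: Cb – Eb – G – Bbb – Db.
The bottom of that stack, Cb, is the root (this is Cb dominant ninth sharp five).

Cb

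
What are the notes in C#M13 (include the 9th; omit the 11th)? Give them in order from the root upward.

C#M13: major thirteenth on C#.
Root: C#
Major 3rd (3rd): E#
Perfect 5th (5th): G#
Major 7th (7th): B#
Major 9th (9th): D#
Major 13th (13th): A#

C#, E#, G#, B#, D#, A#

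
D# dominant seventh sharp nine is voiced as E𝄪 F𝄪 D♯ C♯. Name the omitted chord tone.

D# dominant seventh sharp nine = D♯, F𝄪, A♯, C♯, E𝄪. The voicing lacks the 5th (perfect 5th), A♯.

A♯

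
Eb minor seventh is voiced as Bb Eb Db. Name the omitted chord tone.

The full Eb minor seventh chord is Eb, Gb, Bb, Db.
Comparing with the voicing, the minor 3rd (3rd) — Gb — is absent.

Gb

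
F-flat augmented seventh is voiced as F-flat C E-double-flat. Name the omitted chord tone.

F-flat augmented seventh = F-flat, A-flat, C, E-double-flat. The voicing lacks the 3rd (major 3rd), A-flat.

A-flat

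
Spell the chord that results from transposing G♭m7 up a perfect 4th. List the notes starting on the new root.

A perfect 4th up from G♭ is C♭, so the new chord is C♭ minor seventh.
- root: C♭
- minor 3rd: E𝄫
- perfect 5th: G♭
- minor 7th: B𝄫

C♭  E𝄫  G♭  B𝄫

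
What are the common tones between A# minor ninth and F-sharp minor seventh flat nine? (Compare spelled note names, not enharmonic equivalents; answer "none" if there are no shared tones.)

C-sharp

A# minor ninth: A-sharp C-sharp E-sharp G-sharp B-sharp
F-sharp minor seventh flat nine: F-sharp A C-sharp E G
Common to both → C-sharp.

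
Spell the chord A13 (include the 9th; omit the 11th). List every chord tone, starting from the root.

A13 is a dominant thirteenth built on A.
A — root
C# — major 3rd
E — perfect 5th
G — minor 7th
B — major 9th
F# — major 13th

A, C#, E, G, B, F#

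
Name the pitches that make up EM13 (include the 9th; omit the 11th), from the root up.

E, G♯, B, D♯, F♯, C♯

Root E, quality major thirteenth:
root → E
3rd (major 3rd) → G♯
5th (perfect 5th) → B
7th (major 7th) → D♯
9th (major 9th) → F♯
13th (major 13th) → C♯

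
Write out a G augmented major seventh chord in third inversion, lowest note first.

In root position, G augmented major seventh is G–B–D-sharp–F-sharp.
Third inversion puts the seventh (F-sharp) in the bass.

F-sharp, G, B, D-sharp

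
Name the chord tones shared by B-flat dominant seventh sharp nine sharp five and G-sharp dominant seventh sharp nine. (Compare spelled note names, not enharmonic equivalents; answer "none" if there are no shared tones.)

F-sharp

B-flat dominant seventh sharp nine sharp five: B-flat D F-sharp A-flat C-sharp
G-sharp dominant seventh sharp nine: G-sharp B-sharp D-sharp F-sharp A-double-sharp
Common to both → F-sharp.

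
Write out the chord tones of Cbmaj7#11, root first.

Cb  Eb  Gb  Bb  F

Cbmaj7#11 is a major seventh sharp eleven built on Cb.
- root: Cb
- major 3rd: Eb
- perfect 5th: Gb
- major 7th: Bb
- augmented 11th: F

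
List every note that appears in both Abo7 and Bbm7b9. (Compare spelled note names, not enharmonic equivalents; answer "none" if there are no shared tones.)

A♭ C♭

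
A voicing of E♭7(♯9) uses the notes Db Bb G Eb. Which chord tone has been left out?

The full E♭7(♯9) chord is Eb, G, Bb, Db, F#.
Comparing with the voicing, the augmented 9th (9th) — F# — is absent.

F#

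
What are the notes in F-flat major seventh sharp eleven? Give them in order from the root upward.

F-flat, A-flat, C-flat, E-flat, B-flat

F-flat major seventh sharp eleven: major seventh sharp eleven on F-flat.
F-flat — root
A-flat — major 3rd
C-flat — perfect 5th
E-flat — major 7th
B-flat — augmented 11th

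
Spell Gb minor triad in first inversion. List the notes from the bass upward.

Bbb Db Gb

Gb minor triad = Gb–Bbb–Db; first inversion → third (Bbb) lowest.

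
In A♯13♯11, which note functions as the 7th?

G#

Root of A♯13♯11 = A#. The 7th is a minor 7th: A# up a minor 7th → G#.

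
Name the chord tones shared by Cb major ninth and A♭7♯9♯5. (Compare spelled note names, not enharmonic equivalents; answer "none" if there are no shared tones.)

Cb major ninth = Cb, Eb, Gb, Bb, Db.
A♭7♯9♯5 = Ab, C, E, Gb, B.
Shared: Gb.

Gb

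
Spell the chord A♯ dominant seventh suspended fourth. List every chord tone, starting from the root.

A♯, D♯, E♯, G♯

A♯ dominant seventh suspended fourth is a dominant seventh suspended fourth built on A♯.
- root: A♯
- perfect 4th: D♯
- perfect 5th: E♯
- minor 7th: G♯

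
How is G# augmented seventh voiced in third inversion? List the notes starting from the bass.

F-sharp, G-sharp, B-sharp, D-double-sharp

G# augmented seventh = G-sharp–B-sharp–D-double-sharp–F-sharp; third inversion → seventh (F-sharp) lowest.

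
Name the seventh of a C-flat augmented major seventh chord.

Bb

Root of C-flat augmented major seventh = Cb. The 7th is a major 7th: Cb up a major 7th → Bb.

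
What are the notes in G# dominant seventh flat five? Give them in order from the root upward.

G# dominant seventh flat five: dominant seventh flat five on G#.
- root: G#
- major 3rd: B#
- diminished 5th: D
- minor 7th: F#

G#, B#, D, F#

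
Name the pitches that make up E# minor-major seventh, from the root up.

E#, G#, B#, D##

E# minor-major seventh is a minor-major seventh built on E#.
E# — root
G# — minor 3rd
B# — perfect 5th
D## — major 7th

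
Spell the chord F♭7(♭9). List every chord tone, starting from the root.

Fb  Ab  Cb  Ebb  Gbb

F♭7(♭9) is a dominant seventh flat nine built on Fb.
Fb — root
Ab — major 3rd
Cb — perfect 5th
Ebb — minor 7th
Gbb — minor 9th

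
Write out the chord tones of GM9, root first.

G, B, D, F#, A

Root G, quality major ninth:
G — root
B — major 3rd
D — perfect 5th
F# — major 7th
A — major 9th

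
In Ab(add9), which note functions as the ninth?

Root of Ab(add9) = Ab. The 9th is a major 9th: Ab up a major 9th → Bb.

Bb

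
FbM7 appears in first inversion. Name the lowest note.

A♭

FbM7 = F♭–A♭–C♭–E♭. First inversion → third in the bass = A♭.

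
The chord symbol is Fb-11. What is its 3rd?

Abb

Fb-11 is built on Fb; its 3rd is a minor 3rd above the root.
A third above F uses the letter A, and the minor 3rd above Fb is Abb.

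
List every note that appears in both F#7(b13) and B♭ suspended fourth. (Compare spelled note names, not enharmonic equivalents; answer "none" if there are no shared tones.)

none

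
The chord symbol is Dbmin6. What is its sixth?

Root of Dbmin6 = Db. The 6th is a major 6th: Db up a major 6th → Bb.

Bb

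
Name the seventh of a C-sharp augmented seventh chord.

B

Root of C-sharp augmented seventh = C-sharp. The 7th is a minor 7th: C-sharp up a minor 7th → B.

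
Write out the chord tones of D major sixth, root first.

D major sixth: major sixth on D.
- root: D
- major 3rd: F♯
- perfect 5th: A
- major 6th: B

D F♯ A B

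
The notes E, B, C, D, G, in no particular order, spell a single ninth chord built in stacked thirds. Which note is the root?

C

Arranged so that each adjacent pair is a third by letter name: C – E – G – B – D.
The bottom of that stack, C, is the root (this is C major ninth).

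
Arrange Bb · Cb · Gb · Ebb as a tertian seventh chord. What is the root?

Stacking in thirds gives Cb – Ebb – Gb – Bb, so Cb is the root — Cb minor-major seventh.

Cb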